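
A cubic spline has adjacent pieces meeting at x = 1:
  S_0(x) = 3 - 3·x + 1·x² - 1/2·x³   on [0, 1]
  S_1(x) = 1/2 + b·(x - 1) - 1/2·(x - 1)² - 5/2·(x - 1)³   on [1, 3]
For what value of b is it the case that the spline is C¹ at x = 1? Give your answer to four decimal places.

S_0'(x) = -3 + 2·x - 3/2·x², so S_0'(1) = -5/2. On the right, S_1'(1) = b, so b = -5/2.

-2.5000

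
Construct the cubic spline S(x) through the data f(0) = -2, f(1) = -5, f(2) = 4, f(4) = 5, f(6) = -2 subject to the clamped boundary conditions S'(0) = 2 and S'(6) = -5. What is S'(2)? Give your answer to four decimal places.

9.2381

Let σ_i = S''(x_i). Step sizes h_i = 1, 1, 2, 2; slopes of the chords Δ_i = (y_(i+1) - y_i)/h_i = -3, 9, 1/2, -7/2.
  1·σ_0 + 4·σ_1 + 1·σ_2 = 6(Δ_1 - Δ_0) = 72
  1·σ_1 + 6·σ_2 + 2·σ_3 = 6(Δ_2 - Δ_1) = -51
  2·σ_2 + 8·σ_3 + 2·σ_4 = 6(Δ_3 - Δ_2) = -24
Clamped end conditions give two more equations: 2h_0·σ_0 + h_0·σ_1 = 6(Δ_0 - S'(0)) = -30 and h_3·σ_3 + 2h_3·σ_4 = 6(S'(6) - Δ_3) = -9.
Forward elimination and back-substitution give σ_0 = -617/21, σ_1 = 604/21, σ_2 = -41/3, σ_3 = 47/42, σ_4 = -59/21.
On [2, 4], S'(x) = b_2 + 2c_2·(x - 2) + 3d_2·(x - 2)² with b_2 = Δ_2 - h_2(2σ_2 + σ_3)/6 = 194/21, c_2 = σ_2/2 = -41/6, d_2 = (σ_3 - σ_2)/(6h_2) = 69/56. So S'(2) = 194/21.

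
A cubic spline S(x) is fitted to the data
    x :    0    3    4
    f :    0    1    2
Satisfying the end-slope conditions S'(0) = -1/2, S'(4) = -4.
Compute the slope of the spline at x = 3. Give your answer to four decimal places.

2.8125

Let M_i = S''(x_i). Step sizes h_i = 3, 1; slopes of the chords Δ_i = (y_(i+1) - y_i)/h_i = 1/3, 1.
  3·M_0 + 8·M_1 + 1·M_2 = 6(Δ_1 - Δ_0) = 4
Clamped end conditions give two more equations: 2h_0·M_0 + h_0·M_1 = 6(Δ_0 - S'(0)) = 5 and h_1·M_1 + 2h_1·M_2 = 6(S'(4) - Δ_1) = -30.
Solving the tridiagonal system: M_0 = -13/24, M_1 = 11/4, M_2 = -131/8.
On [3, 4], S'(x) = b_1 + 2c_1·(x - 3) + 3d_1·(x - 3)² with b_1 = Δ_1 - h_1(2M_1 + M_2)/6 = 45/16, c_1 = M_1/2 = 11/8, d_1 = (M_2 - M_1)/(6h_1) = -51/16. So S'(3) = 45/16.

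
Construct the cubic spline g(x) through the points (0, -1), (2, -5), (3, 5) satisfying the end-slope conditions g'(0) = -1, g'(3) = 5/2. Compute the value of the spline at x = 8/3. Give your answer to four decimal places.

Put M_i = g'' at the i-th knot. Here h = (2, 1) and Δ = (-2, 10), so the interior equations h_(i-1)·M_(i-1) + 2(h_(i-1)+h_i)·M_i + h_i·M_(i+1) = 6(Δ_i − Δ_(i-1)) read
  2·M_0 + 6·M_1 + 1·M_2 = 6(Δ_1 - Δ_0) = 72
Clamped end conditions give two more equations: 2h_0·M_0 + h_0·M_1 = 6(Δ_0 - g'(0)) = -6 and h_1·M_1 + 2h_1·M_2 = 6(g'(3) - Δ_1) = -45.
Solving: M_0 = -37/3, M_1 = 65/3, M_2 = -100/3.
On [2, 3], g(x) = -5 + 25/3·(x - 2) + 65/6·(x - 2)² - 55/6·(x - 2)³.
With (x - 2) = 2/3: g(8/3) = 215/81.

2.6543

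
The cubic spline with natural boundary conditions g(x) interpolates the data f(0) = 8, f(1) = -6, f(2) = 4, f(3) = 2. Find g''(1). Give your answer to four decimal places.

43.2000

Let M_i = g''(x_i). Step sizes h_i = 1, 1, 1; slopes of the chords Δ_i = (y_(i+1) - y_i)/h_i = -14, 10, -2.
  1·M_0 + 4·M_1 + 1·M_2 = 6(Δ_1 - Δ_0) = 144
  1·M_1 + 4·M_2 + 1·M_3 = 6(Δ_2 - Δ_1) = -72
Natural end conditions: M_0 = M_3 = 0.
Forward elimination and back-substitution give M_0 = 0, M_1 = 216/5, M_2 = -144/5, M_3 = 0.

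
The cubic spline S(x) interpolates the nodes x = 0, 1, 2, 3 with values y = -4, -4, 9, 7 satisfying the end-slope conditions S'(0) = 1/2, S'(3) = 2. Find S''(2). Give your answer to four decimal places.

-38.8000

Let M_i = S''(x_i). Step sizes h_i = 1, 1, 1; slopes of the chords Δ_i = (y_(i+1) - y_i)/h_i = 0, 13, -2.
  1·M_0 + 4·M_1 + 1·M_2 = 6(Δ_1 - Δ_0) = 78
  1·M_1 + 4·M_2 + 1·M_3 = 6(Δ_2 - Δ_1) = -90
Clamped end conditions give two more equations: 2h_0·M_0 + h_0·M_1 = 6(Δ_0 - S'(0)) = -3 and h_2·M_2 + 2h_2·M_3 = 6(S'(3) - Δ_2) = 24.
Hence M_0 = -92/5, M_1 = 169/5, M_2 = -194/5, M_3 = 157/5.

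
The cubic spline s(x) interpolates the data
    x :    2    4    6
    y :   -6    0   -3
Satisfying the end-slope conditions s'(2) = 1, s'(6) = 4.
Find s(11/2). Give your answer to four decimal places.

-3.6680

Let σ_i = s''(x_i). Step sizes h_i = 2, 2; slopes of the chords Δ_i = (y_(i+1) - y_i)/h_i = 3, -3/2.
  2·σ_0 + 8·σ_1 + 2·σ_2 = 6(Δ_1 - Δ_0) = -27
Clamped end conditions give two more equations: 2h_0·σ_0 + h_0·σ_1 = 6(Δ_0 - s'(2)) = 12 and h_1·σ_1 + 2h_1·σ_2 = 6(s'(6) - Δ_1) = 33.
Solving: σ_0 = 57/8, σ_1 = -33/4, σ_2 = 99/8.
On [4, 6], s(x) = 0 - 1/8·(x - 4) - 33/8·(x - 4)² + 55/32·(x - 4)³.
With (x - 4) = 3/2: s(11/2) = -939/256.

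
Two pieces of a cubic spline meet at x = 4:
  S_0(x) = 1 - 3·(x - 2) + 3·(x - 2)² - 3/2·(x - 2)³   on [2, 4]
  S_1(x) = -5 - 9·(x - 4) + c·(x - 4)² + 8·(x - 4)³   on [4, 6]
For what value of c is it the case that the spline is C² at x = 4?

S_0''(x) = 6 - 9·(x - 2), so S_0''(4) = -12. On the right, S_1''(4) = 2c, so c = -6.

-6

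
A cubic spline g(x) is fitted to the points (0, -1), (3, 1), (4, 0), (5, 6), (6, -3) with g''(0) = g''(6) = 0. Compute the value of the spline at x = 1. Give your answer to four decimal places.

Put M_i = g'' at the i-th knot. Here h = (3, 1, 1, 1) and Δ = (2/3, -1, 6, -9), so the interior equations h_(i-1)·M_(i-1) + 2(h_(i-1)+h_i)·M_i + h_i·M_(i+1) = 6(Δ_i − Δ_(i-1)) read
  3·M_0 + 8·M_1 + 1·M_2 = 6(Δ_1 - Δ_0) = -10
  1·M_1 + 4·M_2 + 1·M_3 = 6(Δ_2 - Δ_1) = 42
  1·M_2 + 4·M_3 + 1·M_4 = 6(Δ_3 - Δ_2) = -90
Natural end conditions: M_0 = M_4 = 0.
Solving the tridiagonal system: M_0 = 0, M_1 = -102/29, M_2 = 526/29, M_3 = -784/29, M_4 = 0.
On [0, 3], g(x) = -1 + 211/87·x + 0·x² - 17/87·x³.
With x = 1: g(1) = 107/87.

1.2299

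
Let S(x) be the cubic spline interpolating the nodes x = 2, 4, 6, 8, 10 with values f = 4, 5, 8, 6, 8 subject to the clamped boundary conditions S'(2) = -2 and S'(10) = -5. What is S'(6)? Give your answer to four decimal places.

Let M_i = S''(x_i). Step sizes h_i = 2, 2, 2, 2; slopes of the chords Δ_i = (y_(i+1) - y_i)/h_i = 1/2, 3/2, -1, 1.
  2·M_0 + 8·M_1 + 2·M_2 = 6(Δ_1 - Δ_0) = 6
  2·M_1 + 8·M_2 + 2·M_3 = 6(Δ_2 - Δ_1) = -15
  2·M_2 + 8·M_3 + 2·M_4 = 6(Δ_3 - Δ_2) = 12
Clamped end conditions give two more equations: 2h_0·M_0 + h_0·M_1 = 6(Δ_0 - S'(2)) = 15 and h_3·M_3 + 2h_3·M_4 = 6(S'(10) - Δ_3) = -36.
Hence M_0 = 27/8, M_1 = 3/4, M_2 = -27/8, M_3 = 21/4, M_4 = -93/8.
On [6, 8], S'(x) = b_2 + 2c_2·(x - 6) + 3d_2·(x - 6)² with b_2 = Δ_2 - h_2(2M_2 + M_3)/6 = -1/2, c_2 = M_2/2 = -27/16, d_2 = (M_3 - M_2)/(6h_2) = 23/32. So S'(6) = -1/2.

-0.5000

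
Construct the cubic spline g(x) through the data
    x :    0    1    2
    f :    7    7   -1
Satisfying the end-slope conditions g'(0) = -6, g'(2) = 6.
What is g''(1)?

With M_i denoting the second derivative at x_i, h_i = 1, 1, and Δ_i = (y_(i+1) − y_i)/h_i = 0, -8:
  1·M_0 + 4·M_1 + 1·M_2 = 6(Δ_1 - Δ_0) = -48
Clamped end conditions give two more equations: 2h_0·M_0 + h_0·M_1 = 6(Δ_0 - g'(0)) = 36 and h_1·M_1 + 2h_1·M_2 = 6(g'(2) - Δ_1) = 84.
Solving: M_0 = 36, M_1 = -36, M_2 = 60.

-36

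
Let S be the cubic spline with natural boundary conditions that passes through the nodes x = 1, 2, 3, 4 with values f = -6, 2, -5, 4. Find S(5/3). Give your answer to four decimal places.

Write m_i for S''(x_i). With h_i = 1, 1, 1 and divided differences Δ_i = 8, -7, 9, the continuity of S' gives the tridiagonal system
  1·m_0 + 4·m_1 + 1·m_2 = 6(Δ_1 - Δ_0) = -90
  1·m_1 + 4·m_2 + 1·m_3 = 6(Δ_2 - Δ_1) = 96
Natural end conditions: m_0 = m_3 = 0.
Hence m_0 = 0, m_1 = -152/5, m_2 = 158/5, m_3 = 0.
On [1, 2], S(x) = -6 + 196/15·(x - 1) + 0·(x - 1)² - 76/15·(x - 1)³.
With (x - 1) = 2/3: S(5/3) = 98/81.

1.2099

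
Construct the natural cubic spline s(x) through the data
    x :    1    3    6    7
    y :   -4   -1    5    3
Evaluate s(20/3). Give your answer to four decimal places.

3.8399

Let M_i = s''(x_i). Step sizes h_i = 2, 3, 1; slopes of the chords Δ_i = (y_(i+1) - y_i)/h_i = 3/2, 2, -2.
  2·M_0 + 10·M_1 + 3·M_2 = 6(Δ_1 - Δ_0) = 3
  3·M_1 + 8·M_2 + 1·M_3 = 6(Δ_2 - Δ_1) = -24
Natural end conditions: M_0 = M_3 = 0.
Solving: M_0 = 0, M_1 = 96/71, M_2 = -249/71, M_3 = 0.
On [6, 7], s(x) = 5 - 59/71·(x - 6) - 249/142·(x - 6)² + 83/142·(x - 6)³.
With (x - 6) = 2/3: s(20/3) = 7361/1917.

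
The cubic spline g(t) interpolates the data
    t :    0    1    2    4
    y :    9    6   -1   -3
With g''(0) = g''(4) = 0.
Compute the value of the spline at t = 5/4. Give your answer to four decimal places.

4.3927

With M_i denoting the second derivative at x_i, h_i = 1, 1, 2, and Δ_i = (y_(i+1) − y_i)/h_i = -3, -7, -1:
  1·M_0 + 4·M_1 + 1·M_2 = 6(Δ_1 - Δ_0) = -24
  1·M_1 + 6·M_2 + 2·M_3 = 6(Δ_2 - Δ_1) = 36
Natural end conditions: M_0 = M_3 = 0.
Solving: M_0 = 0, M_1 = -180/23, M_2 = 168/23, M_3 = 0.
On [1, 2], g(t) = 6 - 129/23·(t - 1) - 90/23·(t - 1)² + 58/23·(t - 1)³.
With (t - 1) = 1/4: g(5/4) = 3233/736.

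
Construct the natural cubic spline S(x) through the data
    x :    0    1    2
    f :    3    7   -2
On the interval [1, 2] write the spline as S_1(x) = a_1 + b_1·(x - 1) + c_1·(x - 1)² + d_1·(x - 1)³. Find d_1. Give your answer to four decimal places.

Let M_i = S''(x_i). Step sizes h_i = 1, 1; slopes of the chords Δ_i = (y_(i+1) - y_i)/h_i = 4, -9.
  1·M_0 + 4·M_1 + 1·M_2 = 6(Δ_1 - Δ_0) = -78
Natural end conditions: M_0 = M_2 = 0.
Solving the tridiagonal system: M_0 = 0, M_1 = -39/2, M_2 = 0.
On [1, 2], with S_1(x) = a_1 + b_1·(x - 1) + c_1·(x - 1)² + d_1·(x - 1)³: c_1 = M_1/2 = -39/4, d_1 = (M_2 - M_1)/(6h_1) = 13/4, b_1 = Δ_1 - h_1(2M_1 + M_2)/6 = -5/2.

3.2500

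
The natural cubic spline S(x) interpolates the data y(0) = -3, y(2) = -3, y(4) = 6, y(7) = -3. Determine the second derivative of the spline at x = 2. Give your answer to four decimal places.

4.7368

Let M_i = S''(x_i). Step sizes h_i = 2, 2, 3; slopes of the chords Δ_i = (y_(i+1) - y_i)/h_i = 0, 9/2, -3.
  2·M_0 + 8·M_1 + 2·M_2 = 6(Δ_1 - Δ_0) = 27
  2·M_1 + 10·M_2 + 3·M_3 = 6(Δ_2 - Δ_1) = -45
Natural end conditions: M_0 = M_3 = 0.
Forward elimination and back-substitution give M_0 = 0, M_1 = 90/19, M_2 = -207/38, M_3 = 0.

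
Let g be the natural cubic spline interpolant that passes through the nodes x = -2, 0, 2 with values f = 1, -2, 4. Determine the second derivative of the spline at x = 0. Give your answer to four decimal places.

With M_i denoting the second derivative at x_i, h_i = 2, 2, and Δ_i = (y_(i+1) − y_i)/h_i = -3/2, 3:
  2·M_0 + 8·M_1 + 2·M_2 = 6(Δ_1 - Δ_0) = 27
Natural end conditions: M_0 = M_2 = 0.
Hence M_0 = 0, M_1 = 27/8, M_2 = 0.

3.3750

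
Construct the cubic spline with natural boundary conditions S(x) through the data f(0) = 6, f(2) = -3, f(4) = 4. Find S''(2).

6

Let M_i = S''(x_i). Step sizes h_i = 2, 2; slopes of the chords Δ_i = (y_(i+1) - y_i)/h_i = -9/2, 7/2.
  2·M_0 + 8·M_1 + 2·M_2 = 6(Δ_1 - Δ_0) = 48
Natural end conditions: M_0 = M_2 = 0.
Solving: M_0 = 0, M_1 = 6, M_2 = 0.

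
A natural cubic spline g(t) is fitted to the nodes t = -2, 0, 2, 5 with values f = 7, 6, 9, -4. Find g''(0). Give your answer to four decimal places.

Write M_i for g''(x_i). With h_i = 2, 2, 3 and divided differences Δ_i = -1/2, 3/2, -13/3, the continuity of g' gives the tridiagonal system
  2·M_0 + 8·M_1 + 2·M_2 = 6(Δ_1 - Δ_0) = 12
  2·M_1 + 10·M_2 + 3·M_3 = 6(Δ_2 - Δ_1) = -35
Natural end conditions: M_0 = M_3 = 0.
Solving the tridiagonal system: M_0 = 0, M_1 = 5/2, M_2 = -4, M_3 = 0.

2.5000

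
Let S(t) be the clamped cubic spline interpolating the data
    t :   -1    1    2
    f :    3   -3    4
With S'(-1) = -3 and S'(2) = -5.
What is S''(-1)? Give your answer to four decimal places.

-10.6667

Put M_i = S'' at the i-th knot. Here h = (2, 1) and Δ = (-3, 7), so the interior equations h_(i-1)·M_(i-1) + 2(h_(i-1)+h_i)·M_i + h_i·M_(i+1) = 6(Δ_i − Δ_(i-1)) read
  2·M_0 + 6·M_1 + 1·M_2 = 6(Δ_1 - Δ_0) = 60
Clamped end conditions give two more equations: 2h_0·M_0 + h_0·M_1 = 6(Δ_0 - S'(-1)) = 0 and h_1·M_1 + 2h_1·M_2 = 6(S'(2) - Δ_1) = -72.
Solving the tridiagonal system: M_0 = -32/3, M_1 = 64/3, M_2 = -140/3.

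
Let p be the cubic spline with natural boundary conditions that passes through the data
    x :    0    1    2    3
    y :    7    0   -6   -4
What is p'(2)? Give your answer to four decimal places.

-2.1333

With m_i denoting the second derivative at x_i, h_i = 1, 1, 1, and Δ_i = (y_(i+1) − y_i)/h_i = -7, -6, 2:
  1·m_0 + 4·m_1 + 1·m_2 = 6(Δ_1 - Δ_0) = 6
  1·m_1 + 4·m_2 + 1·m_3 = 6(Δ_2 - Δ_1) = 48
Natural end conditions: m_0 = m_3 = 0.
Forward elimination and back-substitution give m_0 = 0, m_1 = -8/5, m_2 = 62/5, m_3 = 0.
On [2, 3], p'(x) = b_2 + 2c_2·(x - 2) + 3d_2·(x - 2)² with b_2 = Δ_2 - h_2(2m_2 + m_3)/6 = -32/15, c_2 = m_2/2 = 31/5, d_2 = (m_3 - m_2)/(6h_2) = -31/15. So p'(2) = -32/15.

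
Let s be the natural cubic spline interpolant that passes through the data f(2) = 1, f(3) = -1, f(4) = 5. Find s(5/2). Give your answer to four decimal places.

Write σ_i for s''(x_i). With h_i = 1, 1 and divided differences Δ_i = -2, 6, the continuity of s' gives the tridiagonal system
  1·σ_0 + 4·σ_1 + 1·σ_2 = 6(Δ_1 - Δ_0) = 48
Natural end conditions: σ_0 = σ_2 = 0.
Forward elimination and back-substitution give σ_0 = 0, σ_1 = 12, σ_2 = 0.
On [2, 3], s(x) = 1 - 4·(x - 2) + 0·(x - 2)² + 2·(x - 2)³.
With (x - 2) = 1/2: s(5/2) = -3/4.

-0.7500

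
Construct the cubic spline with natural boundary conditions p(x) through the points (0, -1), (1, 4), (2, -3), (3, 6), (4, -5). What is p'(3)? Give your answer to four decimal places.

2.4286

With M_i denoting the second derivative at x_i, h_i = 1, 1, 1, 1, and Δ_i = (y_(i+1) − y_i)/h_i = 5, -7, 9, -11:
  1·M_0 + 4·M_1 + 1·M_2 = 6(Δ_1 - Δ_0) = -72
  1·M_1 + 4·M_2 + 1·M_3 = 6(Δ_2 - Δ_1) = 96
  1·M_2 + 4·M_3 + 1·M_4 = 6(Δ_3 - Δ_2) = -120
Natural end conditions: M_0 = M_4 = 0.
Forward elimination and back-substitution give M_0 = 0, M_1 = -198/7, M_2 = 288/7, M_3 = -282/7, M_4 = 0.
On [3, 4], p'(x) = b_3 + 2c_3·(x - 3) + 3d_3·(x - 3)² with b_3 = Δ_3 - h_3(2M_3 + M_4)/6 = 17/7, c_3 = M_3/2 = -141/7, d_3 = (M_4 - M_3)/(6h_3) = 47/7. So p'(3) = 17/7.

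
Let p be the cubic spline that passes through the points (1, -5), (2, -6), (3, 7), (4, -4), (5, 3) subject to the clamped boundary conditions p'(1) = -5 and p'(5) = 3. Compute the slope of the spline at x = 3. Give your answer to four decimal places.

-0.1429

Write M_i for p''(x_i). With h_i = 1, 1, 1, 1 and divided differences Δ_i = -1, 13, -11, 7, the continuity of p' gives the tridiagonal system
  1·M_0 + 4·M_1 + 1·M_2 = 6(Δ_1 - Δ_0) = 84
  1·M_1 + 4·M_2 + 1·M_3 = 6(Δ_2 - Δ_1) = -144
  1·M_2 + 4·M_3 + 1·M_4 = 6(Δ_3 - Δ_2) = 108
Clamped end conditions give two more equations: 2h_0·M_0 + h_0·M_1 = 6(Δ_0 - p'(1)) = 24 and h_3·M_3 + 2h_3·M_4 = 6(p'(5) - Δ_3) = -24.
Hence M_0 = -46/7, M_1 = 260/7, M_2 = -58, M_3 = 356/7, M_4 = -262/7.
On [3, 4], p'(x) = b_2 + 2c_2·(x - 3) + 3d_2·(x - 3)² with b_2 = Δ_2 - h_2(2M_2 + M_3)/6 = -1/7, c_2 = M_2/2 = -29, d_2 = (M_3 - M_2)/(6h_2) = 127/7. So p'(3) = -1/7.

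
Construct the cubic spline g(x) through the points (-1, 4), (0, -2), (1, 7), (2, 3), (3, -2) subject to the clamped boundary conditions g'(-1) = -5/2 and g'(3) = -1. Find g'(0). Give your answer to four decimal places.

1.5446

Write M_i for g''(x_i). With h_i = 1, 1, 1, 1 and divided differences Δ_i = -6, 9, -4, -5, the continuity of g' gives the tridiagonal system
  1·M_0 + 4·M_1 + 1·M_2 = 6(Δ_1 - Δ_0) = 90
  1·M_1 + 4·M_2 + 1·M_3 = 6(Δ_2 - Δ_1) = -78
  1·M_2 + 4·M_3 + 1·M_4 = 6(Δ_3 - Δ_2) = -6
Clamped end conditions give two more equations: 2h_0·M_0 + h_0·M_1 = 6(Δ_0 - g'(-1)) = -21 and h_3·M_3 + 2h_3·M_4 = 6(g'(3) - Δ_3) = 24.
Forward elimination and back-substitution give M_0 = -1629/56, M_1 = 1041/28, M_2 = -237/8, M_3 = 93/28, M_4 = 579/56.
On [0, 1], g'(x) = b_1 + 2c_1·x + 3d_1·x² with b_1 = Δ_1 - h_1(2M_1 + M_2)/6 = 173/112, c_1 = M_1/2 = 1041/56, d_1 = (M_2 - M_1)/(6h_1) = -1247/112. So g'(0) = 173/112.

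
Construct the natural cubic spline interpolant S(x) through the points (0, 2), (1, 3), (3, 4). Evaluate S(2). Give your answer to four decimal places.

Put M_i = S'' at the i-th knot. Here h = (1, 2) and Δ = (1, 1/2), so the interior equations h_(i-1)·M_(i-1) + 2(h_(i-1)+h_i)·M_i + h_i·M_(i+1) = 6(Δ_i − Δ_(i-1)) read
  1·M_0 + 6·M_1 + 2·M_2 = 6(Δ_1 - Δ_0) = -3
Natural end conditions: M_0 = M_2 = 0.
Forward elimination and back-substitution give M_0 = 0, M_1 = -1/2, M_2 = 0.
On [1, 3], S(x) = 3 + 5/6·(x - 1) - 1/4·(x - 1)² + 1/24·(x - 1)³.
With (x - 1) = 1: S(2) = 29/8.

3.6250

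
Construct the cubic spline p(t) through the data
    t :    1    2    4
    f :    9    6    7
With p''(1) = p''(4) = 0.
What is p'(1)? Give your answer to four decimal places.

-3.5833

Put m_i = p'' at the i-th knot. Here h = (1, 2) and Δ = (-3, 1/2), so the interior equations h_(i-1)·m_(i-1) + 2(h_(i-1)+h_i)·m_i + h_i·m_(i+1) = 6(Δ_i − Δ_(i-1)) read
  1·m_0 + 6·m_1 + 2·m_2 = 6(Δ_1 - Δ_0) = 21
Natural end conditions: m_0 = m_2 = 0.
Forward elimination and back-substitution give m_0 = 0, m_1 = 7/2, m_2 = 0.
On [1, 2], p'(t) = b_0 + 2c_0·(t - 1) + 3d_0·(t - 1)² with b_0 = Δ_0 - h_0(2m_0 + m_1)/6 = -43/12, c_0 = m_0/2 = 0, d_0 = (m_1 - m_0)/(6h_0) = 7/12. So p'(1) = -43/12.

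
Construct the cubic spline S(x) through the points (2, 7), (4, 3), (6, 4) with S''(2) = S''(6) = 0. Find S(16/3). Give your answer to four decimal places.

Let σ_i = S''(x_i). Step sizes h_i = 2, 2; slopes of the chords Δ_i = (y_(i+1) - y_i)/h_i = -2, 1/2.
  2·σ_0 + 8·σ_1 + 2·σ_2 = 6(Δ_1 - Δ_0) = 15
Natural end conditions: σ_0 = σ_2 = 0.
Forward elimination and back-substitution give σ_0 = 0, σ_1 = 15/8, σ_2 = 0.
On [4, 6], S(x) = 3 - 3/4·(x - 4) + 15/16·(x - 4)² - 5/32·(x - 4)³.
With (x - 4) = 4/3: S(16/3) = 89/27.

3.2963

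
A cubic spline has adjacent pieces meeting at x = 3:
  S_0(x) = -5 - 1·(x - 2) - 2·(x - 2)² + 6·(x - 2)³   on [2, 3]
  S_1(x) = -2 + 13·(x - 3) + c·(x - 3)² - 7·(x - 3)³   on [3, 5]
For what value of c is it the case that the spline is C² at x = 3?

16

S_0''(x) = -4 + 36·(x - 2), so S_0''(3) = 32. On the right, S_1''(3) = 2c, so c = 16.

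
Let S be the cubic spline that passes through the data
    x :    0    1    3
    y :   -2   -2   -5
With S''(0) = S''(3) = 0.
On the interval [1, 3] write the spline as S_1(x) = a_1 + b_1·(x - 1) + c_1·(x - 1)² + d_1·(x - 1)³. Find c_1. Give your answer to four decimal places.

-0.7500

Let m_i = S''(x_i). Step sizes h_i = 1, 2; slopes of the chords Δ_i = (y_(i+1) - y_i)/h_i = 0, -3/2.
  1·m_0 + 6·m_1 + 2·m_2 = 6(Δ_1 - Δ_0) = -9
Natural end conditions: m_0 = m_2 = 0.
Solving the tridiagonal system: m_0 = 0, m_1 = -3/2, m_2 = 0.
On [1, 3], with S_1(x) = a_1 + b_1·(x - 1) + c_1·(x - 1)² + d_1·(x - 1)³: c_1 = m_1/2 = -3/4, d_1 = (m_2 - m_1)/(6h_1) = 1/8, b_1 = Δ_1 - h_1(2m_1 + m_2)/6 = -1/2.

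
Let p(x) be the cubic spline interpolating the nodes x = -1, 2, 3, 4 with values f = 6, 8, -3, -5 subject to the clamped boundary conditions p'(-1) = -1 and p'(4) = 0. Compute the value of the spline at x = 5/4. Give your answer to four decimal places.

11.4310

With m_i denoting the second derivative at x_i, h_i = 3, 1, 1, and Δ_i = (y_(i+1) − y_i)/h_i = 2/3, -11, -2:
  3·m_0 + 8·m_1 + 1·m_2 = 6(Δ_1 - Δ_0) = -70
  1·m_1 + 4·m_2 + 1·m_3 = 6(Δ_2 - Δ_1) = 54
Clamped end conditions give two more equations: 2h_0·m_0 + h_0·m_1 = 6(Δ_0 - p'(-1)) = 10 and h_2·m_2 + 2h_2·m_3 = 6(p'(4) - Δ_2) = 12.
Solving the tridiagonal system: m_0 = 766/87, m_1 = -414/29, m_2 = 516/29, m_3 = -84/29.
On [-1, 2], p(x) = 6 - 1·(x + 1) + 383/87·(x + 1)² - 1004/783·(x + 1)³.
With (x + 1) = 9/4: p(5/4) = 663/58.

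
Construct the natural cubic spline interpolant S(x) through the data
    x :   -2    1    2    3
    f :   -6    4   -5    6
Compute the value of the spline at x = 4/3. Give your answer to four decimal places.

With m_i denoting the second derivative at x_i, h_i = 3, 1, 1, and Δ_i = (y_(i+1) − y_i)/h_i = 10/3, -9, 11:
  3·m_0 + 8·m_1 + 1·m_2 = 6(Δ_1 - Δ_0) = -74
  1·m_1 + 4·m_2 + 1·m_3 = 6(Δ_2 - Δ_1) = 120
Natural end conditions: m_0 = m_3 = 0.
Solving: m_0 = 0, m_1 = -416/31, m_2 = 1034/31, m_3 = 0.
On [1, 2], S(x) = 4 - 938/93·(x - 1) - 208/31·(x - 1)² + 725/93·(x - 1)³.
With (x - 1) = 1/3: S(4/3) = 455/2511.

0.1812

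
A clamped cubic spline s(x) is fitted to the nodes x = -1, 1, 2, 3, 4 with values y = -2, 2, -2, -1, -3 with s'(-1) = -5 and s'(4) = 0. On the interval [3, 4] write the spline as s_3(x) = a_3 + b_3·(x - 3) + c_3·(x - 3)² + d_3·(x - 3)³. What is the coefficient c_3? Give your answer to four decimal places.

With M_i denoting the second derivative at x_i, h_i = 2, 1, 1, 1, and Δ_i = (y_(i+1) − y_i)/h_i = 2, -4, 1, -2:
  2·M_0 + 6·M_1 + 1·M_2 = 6(Δ_1 - Δ_0) = -36
  1·M_1 + 4·M_2 + 1·M_3 = 6(Δ_2 - Δ_1) = 30
  1·M_2 + 4·M_3 + 1·M_4 = 6(Δ_3 - Δ_2) = -18
Clamped end conditions give two more equations: 2h_0·M_0 + h_0·M_1 = 6(Δ_0 - s'(-1)) = 42 and h_3·M_3 + 2h_3·M_4 = 6(s'(4) - Δ_3) = 12.
Forward elimination and back-substitution give M_0 = 1441/82, M_1 = -580/41, M_2 = 563/41, M_3 = -442/41, M_4 = 467/41.
On [3, 4], with s_3(x) = a_3 + b_3·(x - 3) + c_3·(x - 3)² + d_3·(x - 3)³: c_3 = M_3/2 = -221/41, d_3 = (M_4 - M_3)/(6h_3) = 303/82, b_3 = Δ_3 - h_3(2M_3 + M_4)/6 = -25/82.

-5.3902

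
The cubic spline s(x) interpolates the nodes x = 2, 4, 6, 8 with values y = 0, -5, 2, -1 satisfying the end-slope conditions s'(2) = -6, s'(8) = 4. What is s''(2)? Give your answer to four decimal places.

Put σ_i = s'' at the i-th knot. Here h = (2, 2, 2) and Δ = (-5/2, 7/2, -3/2), so the interior equations h_(i-1)·σ_(i-1) + 2(h_(i-1)+h_i)·σ_i + h_i·σ_(i+1) = 6(Δ_i − Δ_(i-1)) read
  2·σ_0 + 8·σ_1 + 2·σ_2 = 6(Δ_1 - Δ_0) = 36
  2·σ_1 + 8·σ_2 + 2·σ_3 = 6(Δ_2 - Δ_1) = -30
Clamped end conditions give two more equations: 2h_0·σ_0 + h_0·σ_1 = 6(Δ_0 - s'(2)) = 21 and h_2·σ_2 + 2h_2·σ_3 = 6(s'(8) - Δ_2) = 33.
Forward elimination and back-substitution give σ_0 = 67/30, σ_1 = 181/30, σ_2 = -251/30, σ_3 = 373/30.

2.2333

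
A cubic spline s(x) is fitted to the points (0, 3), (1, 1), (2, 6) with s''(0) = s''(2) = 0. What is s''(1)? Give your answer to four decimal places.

Put M_i = s'' at the i-th knot. Here h = (1, 1) and Δ = (-2, 5), so the interior equations h_(i-1)·M_(i-1) + 2(h_(i-1)+h_i)·M_i + h_i·M_(i+1) = 6(Δ_i − Δ_(i-1)) read
  1·M_0 + 4·M_1 + 1·M_2 = 6(Δ_1 - Δ_0) = 42
Natural end conditions: M_0 = M_2 = 0.
Solving: M_0 = 0, M_1 = 21/2, M_2 = 0.

10.5000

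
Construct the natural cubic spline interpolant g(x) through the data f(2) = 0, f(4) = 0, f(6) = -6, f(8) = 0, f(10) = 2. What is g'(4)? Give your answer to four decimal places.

-2.5357

Put M_i = g'' at the i-th knot. Here h = (2, 2, 2, 2) and Δ = (0, -3, 3, 1), so the interior equations h_(i-1)·M_(i-1) + 2(h_(i-1)+h_i)·M_i + h_i·M_(i+1) = 6(Δ_i − Δ_(i-1)) read
  2·M_0 + 8·M_1 + 2·M_2 = 6(Δ_1 - Δ_0) = -18
  2·M_1 + 8·M_2 + 2·M_3 = 6(Δ_2 - Δ_1) = 36
  2·M_2 + 8·M_3 + 2·M_4 = 6(Δ_3 - Δ_2) = -12
Natural end conditions: M_0 = M_4 = 0.
Solving the tridiagonal system: M_0 = 0, M_1 = -213/56, M_2 = 87/14, M_3 = -171/56, M_4 = 0.
On [4, 6], g'(x) = b_1 + 2c_1·(x - 4) + 3d_1·(x - 4)² with b_1 = Δ_1 - h_1(2M_1 + M_2)/6 = -71/28, c_1 = M_1/2 = -213/112, d_1 = (M_2 - M_1)/(6h_1) = 187/224. So g'(4) = -71/28.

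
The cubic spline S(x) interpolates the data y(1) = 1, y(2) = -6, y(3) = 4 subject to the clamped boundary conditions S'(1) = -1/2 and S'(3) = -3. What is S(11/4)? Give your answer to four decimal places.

Write M_i for S''(x_i). With h_i = 1, 1 and divided differences Δ_i = -7, 10, the continuity of S' gives the tridiagonal system
  1·M_0 + 4·M_1 + 1·M_2 = 6(Δ_1 - Δ_0) = 102
Clamped end conditions give two more equations: 2h_0·M_0 + h_0·M_1 = 6(Δ_0 - S'(1)) = -39 and h_1·M_1 + 2h_1·M_2 = 6(S'(3) - Δ_1) = -78.
Solving the tridiagonal system: M_0 = -185/4, M_1 = 107/2, M_2 = -263/4.
On [2, 3], S(x) = -6 + 25/8·(x - 2) + 107/4·(x - 2)² - 159/8·(x - 2)³.
With (x - 2) = 3/4: S(11/4) = 1539/512.

3.0059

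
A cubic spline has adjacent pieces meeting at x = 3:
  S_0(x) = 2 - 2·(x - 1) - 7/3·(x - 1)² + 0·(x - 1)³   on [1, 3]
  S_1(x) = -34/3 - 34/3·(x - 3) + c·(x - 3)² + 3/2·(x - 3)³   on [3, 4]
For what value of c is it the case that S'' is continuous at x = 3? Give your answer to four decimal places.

-2.3333

S_0''(x) = -14/3 + 0·(x - 1), so S_0''(3) = -14/3. On the right, S_1''(3) = 2c, so c = -7/3.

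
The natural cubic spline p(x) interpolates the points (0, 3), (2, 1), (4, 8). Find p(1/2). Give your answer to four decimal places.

1.9727

Let σ_i = p''(x_i). Step sizes h_i = 2, 2; slopes of the chords Δ_i = (y_(i+1) - y_i)/h_i = -1, 7/2.
  2·σ_0 + 8·σ_1 + 2·σ_2 = 6(Δ_1 - Δ_0) = 27
Natural end conditions: σ_0 = σ_2 = 0.
Hence σ_0 = 0, σ_1 = 27/8, σ_2 = 0.
On [0, 2], p(x) = 3 - 17/8·x + 0·x² + 9/32·x³.
With x = 1/2: p(1/2) = 505/256.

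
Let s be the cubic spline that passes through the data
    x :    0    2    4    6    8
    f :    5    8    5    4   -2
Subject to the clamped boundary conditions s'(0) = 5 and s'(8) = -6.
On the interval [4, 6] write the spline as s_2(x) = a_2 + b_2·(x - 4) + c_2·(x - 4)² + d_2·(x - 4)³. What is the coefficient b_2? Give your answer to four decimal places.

-1.0357

Let σ_i = s''(x_i). Step sizes h_i = 2, 2, 2, 2; slopes of the chords Δ_i = (y_(i+1) - y_i)/h_i = 3/2, -3/2, -1/2, -3.
  2·σ_0 + 8·σ_1 + 2·σ_2 = 6(Δ_1 - Δ_0) = -18
  2·σ_1 + 8·σ_2 + 2·σ_3 = 6(Δ_2 - Δ_1) = 6
  2·σ_2 + 8·σ_3 + 2·σ_4 = 6(Δ_3 - Δ_2) = -15
Clamped end conditions give two more equations: 2h_0·σ_0 + h_0·σ_1 = 6(Δ_0 - s'(0)) = -21 and h_3·σ_3 + 2h_3·σ_4 = 6(s'(8) - Δ_3) = -18.
Solving the tridiagonal system: σ_0 = -505/112, σ_1 = -83/56, σ_2 = 23/16, σ_3 = -71/56, σ_4 = -433/112.
On [4, 6], with s_2(x) = a_2 + b_2·(x - 4) + c_2·(x - 4)² + d_2·(x - 4)³: c_2 = σ_2/2 = 23/32, d_2 = (σ_3 - σ_2)/(6h_2) = -101/448, b_2 = Δ_2 - h_2(2σ_2 + σ_3)/6 = -29/28.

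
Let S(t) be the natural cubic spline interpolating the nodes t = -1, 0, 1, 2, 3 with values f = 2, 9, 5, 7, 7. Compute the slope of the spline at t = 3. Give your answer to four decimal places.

-1.1607

Write M_i for S''(x_i). With h_i = 1, 1, 1, 1 and divided differences Δ_i = 7, -4, 2, 0, the continuity of S' gives the tridiagonal system
  1·M_0 + 4·M_1 + 1·M_2 = 6(Δ_1 - Δ_0) = -66
  1·M_1 + 4·M_2 + 1·M_3 = 6(Δ_2 - Δ_1) = 36
  1·M_2 + 4·M_3 + 1·M_4 = 6(Δ_3 - Δ_2) = -12
Natural end conditions: M_0 = M_4 = 0.
Solving the tridiagonal system: M_0 = 0, M_1 = -573/28, M_2 = 111/7, M_3 = -195/28, M_4 = 0.
On [2, 3], S'(t) = b_3 + 2c_3·(t - 2) + 3d_3·(t - 2)² with b_3 = Δ_3 - h_3(2M_3 + M_4)/6 = 65/28, c_3 = M_3/2 = -195/56, d_3 = (M_4 - M_3)/(6h_3) = 65/56. So S'(3) = -65/56.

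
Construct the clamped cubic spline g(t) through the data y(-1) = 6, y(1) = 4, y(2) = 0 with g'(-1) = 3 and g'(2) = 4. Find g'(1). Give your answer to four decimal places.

Let m_i = g''(x_i). Step sizes h_i = 2, 1; slopes of the chords Δ_i = (y_(i+1) - y_i)/h_i = -1, -4.
  2·m_0 + 6·m_1 + 1·m_2 = 6(Δ_1 - Δ_0) = -18
Clamped end conditions give two more equations: 2h_0·m_0 + h_0·m_1 = 6(Δ_0 - g'(-1)) = -24 and h_1·m_1 + 2h_1·m_2 = 6(g'(2) - Δ_1) = 48.
Solving the tridiagonal system: m_0 = -8/3, m_1 = -20/3, m_2 = 82/3.
On [1, 2], g'(t) = b_1 + 2c_1·(t - 1) + 3d_1·(t - 1)² with b_1 = Δ_1 - h_1(2m_1 + m_2)/6 = -19/3, c_1 = m_1/2 = -10/3, d_1 = (m_2 - m_1)/(6h_1) = 17/3. So g'(1) = -19/3.

-6.3333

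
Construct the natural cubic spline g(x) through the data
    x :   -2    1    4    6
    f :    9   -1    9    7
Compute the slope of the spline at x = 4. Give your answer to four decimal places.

Put σ_i = g'' at the i-th knot. Here h = (3, 3, 2) and Δ = (-10/3, 10/3, -1), so the interior equations h_(i-1)·σ_(i-1) + 2(h_(i-1)+h_i)·σ_i + h_i·σ_(i+1) = 6(Δ_i − Δ_(i-1)) read
  3·σ_0 + 12·σ_1 + 3·σ_2 = 6(Δ_1 - Δ_0) = 40
  3·σ_1 + 10·σ_2 + 2·σ_3 = 6(Δ_2 - Δ_1) = -26
Natural end conditions: σ_0 = σ_3 = 0.
Solving: σ_0 = 0, σ_1 = 478/111, σ_2 = -144/37, σ_3 = 0.
On [4, 6], g'(x) = b_2 + 2c_2·(x - 4) + 3d_2·(x - 4)² with b_2 = Δ_2 - h_2(2σ_2 + σ_3)/6 = 59/37, c_2 = σ_2/2 = -72/37, d_2 = (σ_3 - σ_2)/(6h_2) = 12/37. So g'(4) = 59/37.

1.5946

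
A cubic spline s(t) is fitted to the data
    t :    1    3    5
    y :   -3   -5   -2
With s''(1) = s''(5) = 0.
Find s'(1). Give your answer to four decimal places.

Put σ_i = s'' at the i-th knot. Here h = (2, 2) and Δ = (-1, 3/2), so the interior equations h_(i-1)·σ_(i-1) + 2(h_(i-1)+h_i)·σ_i + h_i·σ_(i+1) = 6(Δ_i − Δ_(i-1)) read
  2·σ_0 + 8·σ_1 + 2·σ_2 = 6(Δ_1 - Δ_0) = 15
Natural end conditions: σ_0 = σ_2 = 0.
Hence σ_0 = 0, σ_1 = 15/8, σ_2 = 0.
On [1, 3], s'(t) = b_0 + 2c_0·(t - 1) + 3d_0·(t - 1)² with b_0 = Δ_0 - h_0(2σ_0 + σ_1)/6 = -13/8, c_0 = σ_0/2 = 0, d_0 = (σ_1 - σ_0)/(6h_0) = 5/32. So s'(1) = -13/8.

-1.6250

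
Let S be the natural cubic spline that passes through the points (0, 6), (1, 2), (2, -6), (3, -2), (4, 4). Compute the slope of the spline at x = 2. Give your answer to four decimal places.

With M_i denoting the second derivative at x_i, h_i = 1, 1, 1, 1, and Δ_i = (y_(i+1) − y_i)/h_i = -4, -8, 4, 6:
  1·M_0 + 4·M_1 + 1·M_2 = 6(Δ_1 - Δ_0) = -24
  1·M_1 + 4·M_2 + 1·M_3 = 6(Δ_2 - Δ_1) = 72
  1·M_2 + 4·M_3 + 1·M_4 = 6(Δ_3 - Δ_2) = 12
Natural end conditions: M_0 = M_4 = 0.
Solving: M_0 = 0, M_1 = -159/14, M_2 = 150/7, M_3 = -33/14, M_4 = 0.
On [2, 3], S'(x) = b_2 + 2c_2·(x - 2) + 3d_2·(x - 2)² with b_2 = Δ_2 - h_2(2M_2 + M_3)/6 = -11/4, c_2 = M_2/2 = 75/7, d_2 = (M_3 - M_2)/(6h_2) = -111/28. So S'(2) = -11/4.

-2.7500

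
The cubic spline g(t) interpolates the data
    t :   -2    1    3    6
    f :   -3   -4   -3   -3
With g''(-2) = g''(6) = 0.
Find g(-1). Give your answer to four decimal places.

-3.5926

With M_i denoting the second derivative at x_i, h_i = 3, 2, 3, and Δ_i = (y_(i+1) − y_i)/h_i = -1/3, 1/2, 0:
  3·M_0 + 10·M_1 + 2·M_2 = 6(Δ_1 - Δ_0) = 5
  2·M_1 + 10·M_2 + 3·M_3 = 6(Δ_2 - Δ_1) = -3
Natural end conditions: M_0 = M_3 = 0.
Hence M_0 = 0, M_1 = 7/12, M_2 = -5/12, M_3 = 0.
On [-2, 1], g(t) = -3 - 5/8·(t + 2) + 0·(t + 2)² + 7/216·(t + 2)³.
With (t + 2) = 1: g(-1) = -97/27.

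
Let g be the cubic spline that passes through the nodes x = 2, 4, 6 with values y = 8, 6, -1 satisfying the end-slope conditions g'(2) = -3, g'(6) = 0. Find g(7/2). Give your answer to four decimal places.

6.7695

Write m_i for g''(x_i). With h_i = 2, 2 and divided differences Δ_i = -1, -7/2, the continuity of g' gives the tridiagonal system
  2·m_0 + 8·m_1 + 2·m_2 = 6(Δ_1 - Δ_0) = -15
Clamped end conditions give two more equations: 2h_0·m_0 + h_0·m_1 = 6(Δ_0 - g'(2)) = 12 and h_1·m_1 + 2h_1·m_2 = 6(g'(6) - Δ_1) = 21.
Solving: m_0 = 45/8, m_1 = -21/4, m_2 = 63/8.
On [2, 4], g(x) = 8 - 3·(x - 2) + 45/16·(x - 2)² - 29/32·(x - 2)³.
With (x - 2) = 3/2: g(7/2) = 1733/256.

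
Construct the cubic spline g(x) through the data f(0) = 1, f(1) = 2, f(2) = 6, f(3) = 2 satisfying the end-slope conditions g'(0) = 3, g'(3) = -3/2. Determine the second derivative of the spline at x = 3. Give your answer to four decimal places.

17.2000

Write M_i for g''(x_i). With h_i = 1, 1, 1 and divided differences Δ_i = 1, 4, -4, the continuity of g' gives the tridiagonal system
  1·M_0 + 4·M_1 + 1·M_2 = 6(Δ_1 - Δ_0) = 18
  1·M_1 + 4·M_2 + 1·M_3 = 6(Δ_2 - Δ_1) = -48
Clamped end conditions give two more equations: 2h_0·M_0 + h_0·M_1 = 6(Δ_0 - g'(0)) = -12 and h_2·M_2 + 2h_2·M_3 = 6(g'(3) - Δ_2) = 15.
Hence M_0 = -61/5, M_1 = 62/5, M_2 = -97/5, M_3 = 86/5.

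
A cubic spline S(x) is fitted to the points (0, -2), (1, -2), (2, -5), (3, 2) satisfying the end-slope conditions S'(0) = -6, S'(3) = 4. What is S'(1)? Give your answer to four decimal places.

Put m_i = S'' at the i-th knot. Here h = (1, 1, 1) and Δ = (0, -3, 7), so the interior equations h_(i-1)·m_(i-1) + 2(h_(i-1)+h_i)·m_i + h_i·m_(i+1) = 6(Δ_i − Δ_(i-1)) read
  1·m_0 + 4·m_1 + 1·m_2 = 6(Δ_1 - Δ_0) = -18
  1·m_1 + 4·m_2 + 1·m_3 = 6(Δ_2 - Δ_1) = 60
Clamped end conditions give two more equations: 2h_0·m_0 + h_0·m_1 = 6(Δ_0 - S'(0)) = 36 and h_2·m_2 + 2h_2·m_3 = 6(S'(3) - Δ_2) = -18.
Solving: m_0 = 80/3, m_1 = -52/3, m_2 = 74/3, m_3 = -64/3.
On [1, 2], S'(x) = b_1 + 2c_1·(x - 1) + 3d_1·(x - 1)² with b_1 = Δ_1 - h_1(2m_1 + m_2)/6 = -4/3, c_1 = m_1/2 = -26/3, d_1 = (m_2 - m_1)/(6h_1) = 7. So S'(1) = -4/3.

-1.3333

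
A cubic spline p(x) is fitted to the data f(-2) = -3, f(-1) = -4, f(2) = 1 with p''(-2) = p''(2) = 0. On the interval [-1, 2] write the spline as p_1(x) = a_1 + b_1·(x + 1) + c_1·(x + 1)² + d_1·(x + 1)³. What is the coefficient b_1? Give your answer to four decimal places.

Put σ_i = p'' at the i-th knot. Here h = (1, 3) and Δ = (-1, 5/3), so the interior equations h_(i-1)·σ_(i-1) + 2(h_(i-1)+h_i)·σ_i + h_i·σ_(i+1) = 6(Δ_i − Δ_(i-1)) read
  1·σ_0 + 8·σ_1 + 3·σ_2 = 6(Δ_1 - Δ_0) = 16
Natural end conditions: σ_0 = σ_2 = 0.
Solving: σ_0 = 0, σ_1 = 2, σ_2 = 0.
On [-1, 2], with p_1(x) = a_1 + b_1·(x + 1) + c_1·(x + 1)² + d_1·(x + 1)³: c_1 = σ_1/2 = 1, d_1 = (σ_2 - σ_1)/(6h_1) = -1/9, b_1 = Δ_1 - h_1(2σ_1 + σ_2)/6 = -1/3.

-0.3333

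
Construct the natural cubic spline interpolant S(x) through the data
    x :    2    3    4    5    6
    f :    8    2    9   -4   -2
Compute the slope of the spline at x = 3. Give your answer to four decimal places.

Put σ_i = S'' at the i-th knot. Here h = (1, 1, 1, 1) and Δ = (-6, 7, -13, 2), so the interior equations h_(i-1)·σ_(i-1) + 2(h_(i-1)+h_i)·σ_i + h_i·σ_(i+1) = 6(Δ_i − Δ_(i-1)) read
  1·σ_0 + 4·σ_1 + 1·σ_2 = 6(Δ_1 - Δ_0) = 78
  1·σ_1 + 4·σ_2 + 1·σ_3 = 6(Δ_2 - Δ_1) = -120
  1·σ_2 + 4·σ_3 + 1·σ_4 = 6(Δ_3 - Δ_2) = 90
Natural end conditions: σ_0 = σ_4 = 0.
Hence σ_0 = 0, σ_1 = 435/14, σ_2 = -324/7, σ_3 = 477/14, σ_4 = 0.
On [3, 4], S'(x) = b_1 + 2c_1·(x - 3) + 3d_1·(x - 3)² with b_1 = Δ_1 - h_1(2σ_1 + σ_2)/6 = 61/14, c_1 = σ_1/2 = 435/28, d_1 = (σ_2 - σ_1)/(6h_1) = -361/28. So S'(3) = 61/14.

4.3571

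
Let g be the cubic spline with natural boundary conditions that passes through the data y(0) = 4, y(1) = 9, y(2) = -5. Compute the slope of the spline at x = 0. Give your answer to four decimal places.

With M_i denoting the second derivative at x_i, h_i = 1, 1, and Δ_i = (y_(i+1) − y_i)/h_i = 5, -14:
  1·M_0 + 4·M_1 + 1·M_2 = 6(Δ_1 - Δ_0) = -114
Natural end conditions: M_0 = M_2 = 0.
Solving: M_0 = 0, M_1 = -57/2, M_2 = 0.
On [0, 1], g'(x) = b_0 + 2c_0·x + 3d_0·x² with b_0 = Δ_0 - h_0(2M_0 + M_1)/6 = 39/4, c_0 = M_0/2 = 0, d_0 = (M_1 - M_0)/(6h_0) = -19/4. So g'(0) = 39/4.

9.7500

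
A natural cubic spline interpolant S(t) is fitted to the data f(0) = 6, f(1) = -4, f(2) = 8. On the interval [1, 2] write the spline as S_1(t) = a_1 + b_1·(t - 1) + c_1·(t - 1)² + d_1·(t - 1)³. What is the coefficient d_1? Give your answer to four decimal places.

-5.5000

Write m_i for S''(x_i). With h_i = 1, 1 and divided differences Δ_i = -10, 12, the continuity of S' gives the tridiagonal system
  1·m_0 + 4·m_1 + 1·m_2 = 6(Δ_1 - Δ_0) = 132
Natural end conditions: m_0 = m_2 = 0.
Hence m_0 = 0, m_1 = 33, m_2 = 0.
On [1, 2], with S_1(t) = a_1 + b_1·(t - 1) + c_1·(t - 1)² + d_1·(t - 1)³: c_1 = m_1/2 = 33/2, d_1 = (m_2 - m_1)/(6h_1) = -11/2, b_1 = Δ_1 - h_1(2m_1 + m_2)/6 = 1.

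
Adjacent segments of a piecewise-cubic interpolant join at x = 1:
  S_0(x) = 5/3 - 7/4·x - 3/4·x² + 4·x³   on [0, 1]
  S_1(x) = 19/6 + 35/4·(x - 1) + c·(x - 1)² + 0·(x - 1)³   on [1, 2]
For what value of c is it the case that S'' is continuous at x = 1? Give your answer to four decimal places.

11.2500

S_0''(x) = -3/2 + 24·x, so S_0''(1) = 45/2. On the right, S_1''(1) = 2c, so c = 45/4.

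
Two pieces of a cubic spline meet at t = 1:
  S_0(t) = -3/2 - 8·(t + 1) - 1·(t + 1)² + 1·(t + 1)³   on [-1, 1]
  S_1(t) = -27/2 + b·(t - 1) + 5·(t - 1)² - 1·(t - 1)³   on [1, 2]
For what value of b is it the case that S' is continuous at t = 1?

0

S_0'(t) = -8 - 2·(t + 1) + 3·(t + 1)², so S_0'(1) = 0. On the right, S_1'(1) = b, so b = 0.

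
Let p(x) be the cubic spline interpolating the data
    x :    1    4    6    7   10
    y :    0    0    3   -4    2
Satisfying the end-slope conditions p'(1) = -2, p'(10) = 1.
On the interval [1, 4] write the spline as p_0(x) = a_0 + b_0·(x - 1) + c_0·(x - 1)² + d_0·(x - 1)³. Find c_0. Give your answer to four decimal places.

Write M_i for p''(x_i). With h_i = 3, 2, 1, 3 and divided differences Δ_i = 0, 3/2, -7, 2, the continuity of p' gives the tridiagonal system
  3·M_0 + 10·M_1 + 2·M_2 = 6(Δ_1 - Δ_0) = 9
  2·M_1 + 6·M_2 + 1·M_3 = 6(Δ_2 - Δ_1) = -51
  1·M_2 + 8·M_3 + 3·M_4 = 6(Δ_3 - Δ_2) = 54
Clamped end conditions give two more equations: 2h_0·M_0 + h_0·M_1 = 6(Δ_0 - p'(1)) = 12 and h_3·M_3 + 2h_3·M_4 = 6(p'(10) - Δ_3) = -6.
Hence M_0 = 1/2, M_1 = 3, M_2 = -45/4, M_3 = 21/2, M_4 = -25/4.
On [1, 4], with p_0(x) = a_0 + b_0·(x - 1) + c_0·(x - 1)² + d_0·(x - 1)³: c_0 = M_0/2 = 1/4, d_0 = (M_1 - M_0)/(6h_0) = 5/36, b_0 = Δ_0 - h_0(2M_0 + M_1)/6 = -2.

0.2500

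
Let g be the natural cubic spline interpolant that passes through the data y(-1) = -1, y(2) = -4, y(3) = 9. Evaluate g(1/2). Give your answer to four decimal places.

-8.4063

Let M_i = g''(x_i). Step sizes h_i = 3, 1; slopes of the chords Δ_i = (y_(i+1) - y_i)/h_i = -1, 13.
  3·M_0 + 8·M_1 + 1·M_2 = 6(Δ_1 - Δ_0) = 84
Natural end conditions: M_0 = M_2 = 0.
Solving: M_0 = 0, M_1 = 21/2, M_2 = 0.
On [-1, 2], g(x) = -1 - 25/4·(x + 1) + 0·(x + 1)² + 7/12·(x + 1)³.
With (x + 1) = 3/2: g(1/2) = -269/32.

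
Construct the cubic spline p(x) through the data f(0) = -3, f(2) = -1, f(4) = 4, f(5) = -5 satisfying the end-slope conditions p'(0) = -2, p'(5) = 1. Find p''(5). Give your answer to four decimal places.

Write M_i for p''(x_i). With h_i = 2, 2, 1 and divided differences Δ_i = 1, 5/2, -9, the continuity of p' gives the tridiagonal system
  2·M_0 + 8·M_1 + 2·M_2 = 6(Δ_1 - Δ_0) = 9
  2·M_1 + 6·M_2 + 1·M_3 = 6(Δ_2 - Δ_1) = -69
Clamped end conditions give two more equations: 2h_0·M_0 + h_0·M_1 = 6(Δ_0 - p'(0)) = 18 and h_2·M_2 + 2h_2·M_3 = 6(p'(5) - Δ_2) = 60.
Solving the tridiagonal system: M_0 = 75/46, M_1 = 132/23, M_2 = -462/23, M_3 = 921/23.

40.0435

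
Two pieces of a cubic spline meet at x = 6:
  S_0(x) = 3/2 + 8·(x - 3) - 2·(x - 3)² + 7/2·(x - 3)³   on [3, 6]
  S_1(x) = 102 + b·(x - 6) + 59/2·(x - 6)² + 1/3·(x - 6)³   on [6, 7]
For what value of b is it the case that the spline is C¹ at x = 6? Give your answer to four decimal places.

S_0'(x) = 8 - 4·(x - 3) + 21/2·(x - 3)², so S_0'(6) = 181/2. On the right, S_1'(6) = b, so b = 181/2.

90.5000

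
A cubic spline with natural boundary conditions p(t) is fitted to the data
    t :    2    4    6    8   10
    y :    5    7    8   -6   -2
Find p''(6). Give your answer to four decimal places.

Let M_i = p''(x_i). Step sizes h_i = 2, 2, 2, 2; slopes of the chords Δ_i = (y_(i+1) - y_i)/h_i = 1, 1/2, -7, 2.
  2·M_0 + 8·M_1 + 2·M_2 = 6(Δ_1 - Δ_0) = -3
  2·M_1 + 8·M_2 + 2·M_3 = 6(Δ_2 - Δ_1) = -45
  2·M_2 + 8·M_3 + 2·M_4 = 6(Δ_3 - Δ_2) = 54
Natural end conditions: M_0 = M_4 = 0.
Forward elimination and back-substitution give M_0 = 0, M_1 = 27/16, M_2 = -33/4, M_3 = 141/16, M_4 = 0.

-8.2500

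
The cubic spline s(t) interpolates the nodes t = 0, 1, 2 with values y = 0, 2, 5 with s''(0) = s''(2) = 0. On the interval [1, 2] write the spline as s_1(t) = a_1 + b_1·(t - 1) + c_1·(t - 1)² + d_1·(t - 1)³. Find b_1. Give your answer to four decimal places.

Let M_i = s''(x_i). Step sizes h_i = 1, 1; slopes of the chords Δ_i = (y_(i+1) - y_i)/h_i = 2, 3.
  1·M_0 + 4·M_1 + 1·M_2 = 6(Δ_1 - Δ_0) = 6
Natural end conditions: M_0 = M_2 = 0.
Solving the tridiagonal system: M_0 = 0, M_1 = 3/2, M_2 = 0.
On [1, 2], with s_1(t) = a_1 + b_1·(t - 1) + c_1·(t - 1)² + d_1·(t - 1)³: c_1 = M_1/2 = 3/4, d_1 = (M_2 - M_1)/(6h_1) = -1/4, b_1 = Δ_1 - h_1(2M_1 + M_2)/6 = 5/2.

2.5000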